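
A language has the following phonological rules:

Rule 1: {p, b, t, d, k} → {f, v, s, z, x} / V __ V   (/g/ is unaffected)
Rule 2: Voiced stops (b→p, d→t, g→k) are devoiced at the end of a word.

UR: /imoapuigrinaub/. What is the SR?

Rule 1 (intervocalic spirantization): /p/ is a stop between vowels /a/ and /u/, so it spirantizes to the fricative [f]. /imoapuigrinaub/ → imoafuigrinaub.
Rule 2 (final devoicing): /b/ is a voiced stop in word-final position, so it devoices to [p]. /imoafuigrinaub/ → imoafuigrinaup.

imoafuigrinaup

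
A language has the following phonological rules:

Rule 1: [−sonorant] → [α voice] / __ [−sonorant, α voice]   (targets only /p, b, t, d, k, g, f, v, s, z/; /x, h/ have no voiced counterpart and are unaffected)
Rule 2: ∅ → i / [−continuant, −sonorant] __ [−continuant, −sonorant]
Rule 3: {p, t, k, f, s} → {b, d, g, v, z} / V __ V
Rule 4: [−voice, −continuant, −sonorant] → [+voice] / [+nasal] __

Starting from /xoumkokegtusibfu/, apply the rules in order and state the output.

xoumgogegiduzipfu

Rule 1 (regressive voicing assimilation): /g/ precedes the voiceless obstruent /t/, so it devoices to [k] by assimilation. /b/ precedes the voiceless obstruent /f/, so it devoices to [p] by assimilation. /xoumkokegtusibfu/ → xoumkokektusipfu.
Rule 2 (stop-cluster i-epenthesis): /k/ and /t/ form a stop–stop cluster, so [i] is inserted between them. /xoumkokektusipfu/ → xoumkokekitusipfu.
Rule 3 (intervocalic voicing): /k/ is a voiceless obstruent between vowels /o/ and /e/, so it voices to [g]. /k/ is a voiceless obstruent between vowels /e/ and /i/, so it voices to [g]. /t/ is a voiceless obstruent between vowels /i/ and /u/, so it voices to [d]. /s/ is a voiceless obstruent between vowels /u/ and /i/, so it voices to [z]. /xoumkokekitusipfu/ → xoumkogegiduzipfu.
Rule 4 (post-nasal voicing): /k/ is a voiceless stop immediately after the nasal /m/, so it voices to [g]. /xoumkogegiduzipfu/ → xoumgogegiduzipfu.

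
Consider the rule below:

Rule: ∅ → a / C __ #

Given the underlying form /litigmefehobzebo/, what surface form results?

litigmefehobzebo

No segment of /litigmefehobzebo/ meets the structural description of the rule, so the form surfaces unchanged.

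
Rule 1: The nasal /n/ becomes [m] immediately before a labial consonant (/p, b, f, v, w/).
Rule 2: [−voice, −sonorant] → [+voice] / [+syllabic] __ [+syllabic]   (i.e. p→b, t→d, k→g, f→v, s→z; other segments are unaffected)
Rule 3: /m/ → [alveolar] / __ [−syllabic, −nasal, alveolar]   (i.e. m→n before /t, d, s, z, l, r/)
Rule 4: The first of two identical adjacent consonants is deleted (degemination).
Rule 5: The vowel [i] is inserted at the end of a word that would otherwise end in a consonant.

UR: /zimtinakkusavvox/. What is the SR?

zintinakuzavoxi

Rule 1 (nasal place assimilation): no segment meets the environment; /zimtinakkusavvox/ is unchanged.
Rule 2 (intervocalic voicing): /s/ is a voiceless obstruent between vowels /u/ and /a/, so it voices to [z]. /zimtinakkusavvox/ → zimtinakkuzavvox.
Rule 3 (nasal place assimilation): /m/ precedes the alveolar consonant /t/, so it assimilates in place to [n]. /zimtinakkuzavvox/ → zintinakkuzavvox.
Rule 4 (degemination): /kk/ is a geminate; the first /k/ deletes. /vv/ is a geminate; the first /v/ deletes. /zintinakkuzavvox/ → zintinakuzavox.
Rule 5 (final i-epenthesis): the form ends in the consonant /x/, so [i] is inserted word-finally. /zintinakuzavox/ → zintinakuzavoxi.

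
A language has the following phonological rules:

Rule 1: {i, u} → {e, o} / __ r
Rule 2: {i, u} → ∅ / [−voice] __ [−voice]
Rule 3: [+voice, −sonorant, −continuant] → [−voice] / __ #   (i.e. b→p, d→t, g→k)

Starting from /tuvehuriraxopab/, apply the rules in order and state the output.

Rule 1 (pre-rhotic lowering): /u/ is a high vowel immediately before /r/, so it lowers to [o]. /i/ is a high vowel immediately before /r/, so it lowers to [e]. /tuvehuriraxopab/ → tuvehoreraxopab.
Rule 2 (high vowel syncope): no segment meets the environment; /tuvehoreraxopab/ is unchanged.
Rule 3 (final devoicing): /b/ is a voiced stop in word-final position, so it devoices to [p]. /tuvehoreraxopab/ → tuvehoreraxopap.

tuvehoreraxopap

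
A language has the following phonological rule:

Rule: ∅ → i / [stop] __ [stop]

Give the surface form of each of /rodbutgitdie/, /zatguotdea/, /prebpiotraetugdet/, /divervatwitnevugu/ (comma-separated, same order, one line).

/rodbutgitdie/: /d/ and /b/ form a stop–stop cluster, so [i] is inserted between them. /t/ and /g/ form a stop–stop cluster, so [i] is inserted between them. /t/ and /d/ form a stop–stop cluster, so [i] is inserted between them. → [rodibutigitidie].
/zatguotdea/: /t/ and /g/ form a stop–stop cluster, so [i] is inserted between them. /t/ and /d/ form a stop–stop cluster, so [i] is inserted between them. → [zatiguotidea].
/prebpiotraetugdet/: /b/ and /p/ form a stop–stop cluster, so [i] is inserted between them. /g/ and /d/ form a stop–stop cluster, so [i] is inserted between them. → [prebipiotraetugidet].
/divervatwitnevugu/: the rule's environment is not met; surfaces unchanged as [divervatwitnevugu].

rodibutigitidie, zatiguotidea, prebipiotraetugidet, divervatwitnevugu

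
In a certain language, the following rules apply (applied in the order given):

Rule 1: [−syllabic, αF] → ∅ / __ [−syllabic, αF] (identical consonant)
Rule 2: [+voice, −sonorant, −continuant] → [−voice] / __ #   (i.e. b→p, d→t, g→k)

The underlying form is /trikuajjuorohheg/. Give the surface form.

trikuajuorohek

Rule 1 (degemination): /jj/ is a geminate; the first /j/ deletes. /hh/ is a geminate; the first /h/ deletes. /trikuajjuorohheg/ → trikuajuoroheg.
Rule 2 (final devoicing): /g/ is a voiced stop in word-final position, so it devoices to [k]. /trikuajuoroheg/ → trikuajuorohek.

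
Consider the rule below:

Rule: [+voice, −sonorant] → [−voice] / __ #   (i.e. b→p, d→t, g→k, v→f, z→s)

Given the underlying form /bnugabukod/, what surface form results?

bnugabukot

/d/ is a voiced obstruent in word-final position, so it devoices to [t].
The other instances of /b/, /g/ do not occur in the required environment and remain unchanged.
Surface form: [bnugabukot].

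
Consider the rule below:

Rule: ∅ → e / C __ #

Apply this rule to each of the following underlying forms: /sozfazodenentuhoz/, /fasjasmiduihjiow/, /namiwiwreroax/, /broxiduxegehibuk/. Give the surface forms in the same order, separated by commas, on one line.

sozfazodenentuhoze, fasjasmiduihjiowe, namiwiwreroaxe, broxiduxegehibuke

/sozfazodenentuhoz/: the form ends in the consonant /z/, so [e] is inserted word-finally. → [sozfazodenentuhoze].
/fasjasmiduihjiow/: the form ends in the consonant /w/, so [e] is inserted word-finally. → [fasjasmiduihjiowe].
/namiwiwreroax/: the form ends in the consonant /x/, so [e] is inserted word-finally. → [namiwiwreroaxe].
/broxiduxegehibuk/: the form ends in the consonant /k/, so [e] is inserted word-finally. → [broxiduxegehibuke].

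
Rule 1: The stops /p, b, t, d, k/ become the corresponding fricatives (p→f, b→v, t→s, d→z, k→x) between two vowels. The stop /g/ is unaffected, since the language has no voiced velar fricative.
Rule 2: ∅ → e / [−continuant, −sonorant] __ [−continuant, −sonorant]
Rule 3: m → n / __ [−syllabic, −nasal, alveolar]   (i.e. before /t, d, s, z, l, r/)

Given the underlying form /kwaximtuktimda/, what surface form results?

kwaxintuketinda

Rule 1 (intervocalic spirantization): no segment meets the environment; /kwaximtuktimda/ is unchanged.
Rule 2 (stop-cluster e-epenthesis): /k/ and /t/ form a stop–stop cluster, so [e] is inserted between them. /kwaximtuktimda/ → kwaximtuketimda.
Rule 3 (nasal place assimilation): /m/ precedes the alveolar consonant /t/, so it assimilates in place to [n]. /m/ precedes the alveolar consonant /d/, so it assimilates in place to [n]. /kwaximtuketimda/ → kwaxintuketinda.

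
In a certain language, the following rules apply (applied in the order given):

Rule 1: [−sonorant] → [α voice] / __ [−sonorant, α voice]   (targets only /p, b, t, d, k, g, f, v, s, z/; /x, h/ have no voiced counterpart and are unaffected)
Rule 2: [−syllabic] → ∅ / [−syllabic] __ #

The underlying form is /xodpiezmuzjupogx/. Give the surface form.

xotpiezmuzjupok

Rule 1 (regressive voicing assimilation): /d/ precedes the voiceless obstruent /p/, so it devoices to [t] by assimilation. /g/ precedes the voiceless obstruent /x/, so it devoices to [k] by assimilation. /xodpiezmuzjupogx/ → xotpiezmuzjupokx.
Rule 2 (final cluster simplification): /x/ is the second consonant of a word-final cluster /kx/, so it deletes. /xotpiezmuzjupokx/ → xotpiezmuzjupok.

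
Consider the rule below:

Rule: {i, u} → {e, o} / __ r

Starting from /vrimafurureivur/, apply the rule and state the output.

Scanning /vrimafurureivur/: /i/ at position 3 is not in the conditioning environment; /u/ is a high vowel immediately before /r/, so it lowers to [o]; /u/ is a high vowel immediately before /r/, so it lowers to [o]; /i/ at position 12 is not in the conditioning environment; /u/ is a high vowel immediately before /r/, so it lowers to [o].
Result: [vrimafororeivor].

vrimafororeivor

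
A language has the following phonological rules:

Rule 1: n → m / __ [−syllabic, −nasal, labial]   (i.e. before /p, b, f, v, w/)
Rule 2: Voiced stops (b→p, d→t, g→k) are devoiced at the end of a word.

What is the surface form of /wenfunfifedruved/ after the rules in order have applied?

wemfumfifedruvet

Rule 1 (nasal place assimilation): /n/ precedes the labial consonant /f/, so it assimilates in place to [m]. /n/ precedes the labial consonant /f/, so it assimilates in place to [m]. /wenfunfifedruved/ → wemfumfifedruved.
Rule 2 (final devoicing): /d/ is a voiced stop in word-final position, so it devoices to [t]. /wemfumfifedruved/ → wemfumfifedruvet.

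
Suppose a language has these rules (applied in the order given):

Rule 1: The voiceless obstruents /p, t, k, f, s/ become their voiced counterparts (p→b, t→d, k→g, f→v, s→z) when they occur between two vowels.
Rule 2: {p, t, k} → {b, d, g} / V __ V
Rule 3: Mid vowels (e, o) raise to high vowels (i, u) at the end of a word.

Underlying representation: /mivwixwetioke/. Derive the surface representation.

Rule 1 (intervocalic voicing): /t/ is a voiceless obstruent between vowels /e/ and /i/, so it voices to [d]. /k/ is a voiceless obstruent between vowels /o/ and /e/, so it voices to [g]. /mivwixwetioke/ → mivwixwedioge.
Rule 2 (intervocalic voicing): no segment meets the environment; /mivwixwedioge/ is unchanged.
Rule 3 (final vowel raising): /e/ is a mid vowel in word-final position, so it raises to [i]. /mivwixwedioge/ → mivwixwediogi.

mivwixwediogi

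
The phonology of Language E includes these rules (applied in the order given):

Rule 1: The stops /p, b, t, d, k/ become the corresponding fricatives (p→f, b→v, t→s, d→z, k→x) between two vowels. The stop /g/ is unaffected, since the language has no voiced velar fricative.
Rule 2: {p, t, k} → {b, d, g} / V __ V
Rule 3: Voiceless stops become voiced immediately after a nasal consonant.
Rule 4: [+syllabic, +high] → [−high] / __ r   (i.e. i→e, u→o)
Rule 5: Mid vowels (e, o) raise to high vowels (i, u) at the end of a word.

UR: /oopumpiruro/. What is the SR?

Rule 1 (intervocalic spirantization): /p/ is a stop between vowels /o/ and /u/, so it spirantizes to the fricative [f]. /oopumpiruro/ → oofumpiruro.
Rule 2 (intervocalic voicing): no segment meets the environment; /oofumpiruro/ is unchanged.
Rule 3 (post-nasal voicing): /p/ is a voiceless stop immediately after the nasal /m/, so it voices to [b]. /oofumpiruro/ → oofumbiruro.
Rule 4 (pre-rhotic lowering): /i/ is a high vowel immediately before /r/, so it lowers to [e]. /u/ is a high vowel immediately before /r/, so it lowers to [o]. /oofumbiruro/ → oofumberoro.
Rule 5 (final vowel raising): /o/ is a mid vowel in word-final position, so it raises to [u]. /oofumberoro/ → oofumberoru.

oofumberoru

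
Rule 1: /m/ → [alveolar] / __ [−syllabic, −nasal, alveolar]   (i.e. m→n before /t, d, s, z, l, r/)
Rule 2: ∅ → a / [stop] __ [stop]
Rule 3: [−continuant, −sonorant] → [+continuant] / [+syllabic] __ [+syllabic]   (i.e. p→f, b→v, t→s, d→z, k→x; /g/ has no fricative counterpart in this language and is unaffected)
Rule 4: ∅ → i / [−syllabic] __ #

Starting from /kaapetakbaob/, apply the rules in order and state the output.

Rule 1 (nasal place assimilation): no segment meets the environment; /kaapetakbaob/ is unchanged.
Rule 2 (stop-cluster a-epenthesis): /k/ and /b/ form a stop–stop cluster, so [a] is inserted between them. /kaapetakbaob/ → kaapetakabaob.
Rule 3 (intervocalic spirantization): /p/ is a stop between vowels /a/ and /e/, so it spirantizes to the fricative [f]. /t/ is a stop between vowels /e/ and /a/, so it spirantizes to the fricative [s]. /k/ is a stop between vowels /a/ and /a/, so it spirantizes to the fricative [x]. /b/ is a stop between vowels /a/ and /a/, so it spirantizes to the fricative [v]. /kaapetakabaob/ → kaafesaxavaob.
Rule 4 (final i-epenthesis): the form ends in the consonant /b/, so [i] is inserted word-finally. /kaafesaxavaob/ → kaafesaxavaobi.

kaafesaxavaobi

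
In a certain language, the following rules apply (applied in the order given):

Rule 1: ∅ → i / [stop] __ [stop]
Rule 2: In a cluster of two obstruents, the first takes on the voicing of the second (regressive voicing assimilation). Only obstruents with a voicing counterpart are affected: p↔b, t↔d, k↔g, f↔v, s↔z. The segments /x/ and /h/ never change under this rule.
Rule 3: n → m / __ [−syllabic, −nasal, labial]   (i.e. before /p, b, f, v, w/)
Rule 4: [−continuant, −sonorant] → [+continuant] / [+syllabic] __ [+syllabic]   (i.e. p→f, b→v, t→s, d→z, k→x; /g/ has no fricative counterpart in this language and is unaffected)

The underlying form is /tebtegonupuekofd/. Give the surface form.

tevisegonufuexovd

Rule 1 (stop-cluster i-epenthesis): /b/ and /t/ form a stop–stop cluster, so [i] is inserted between them. /tebtegonupuekofd/ → tebitegonupuekofd.
Rule 2 (regressive voicing assimilation): /f/ precedes the voiced obstruent /d/, so it voices to [v] by assimilation. /tebitegonupuekofd/ → tebitegonupuekovd.
Rule 3 (nasal place assimilation): no segment meets the environment; /tebitegonupuekovd/ is unchanged.
Rule 4 (intervocalic spirantization): /b/ is a stop between vowels /e/ and /i/, so it spirantizes to the fricative [v]. /t/ is a stop between vowels /i/ and /e/, so it spirantizes to the fricative [s]. /p/ is a stop between vowels /u/ and /u/, so it spirantizes to the fricative [f]. /k/ is a stop between vowels /e/ and /o/, so it spirantizes to the fricative [x]. /tebitegonupuekovd/ → tevisegonufuexovd.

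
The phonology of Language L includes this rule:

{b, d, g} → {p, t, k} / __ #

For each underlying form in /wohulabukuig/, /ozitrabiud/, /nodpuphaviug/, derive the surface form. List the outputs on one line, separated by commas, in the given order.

wohulabukuik, ozitrabiut, nodpuphaviuk

/wohulabukuig/: /g/ is a voiced stop in word-final position, so it devoices to [k]. → [wohulabukuik].
/ozitrabiud/: /d/ is a voiced stop in word-final position, so it devoices to [t]. → [ozitrabiut].
/nodpuphaviug/: /g/ is a voiced stop in word-final position, so it devoices to [k]. → [nodpuphaviuk].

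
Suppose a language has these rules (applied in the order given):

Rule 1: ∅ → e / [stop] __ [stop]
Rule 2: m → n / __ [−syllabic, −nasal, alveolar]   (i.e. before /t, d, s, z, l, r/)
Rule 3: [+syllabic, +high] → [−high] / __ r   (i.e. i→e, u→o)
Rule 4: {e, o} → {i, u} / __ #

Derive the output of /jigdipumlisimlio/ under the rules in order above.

Rule 1 (stop-cluster e-epenthesis): /g/ and /d/ form a stop–stop cluster, so [e] is inserted between them. /jigdipumlisimlio/ → jigedipumlisimlio.
Rule 2 (nasal place assimilation): /m/ precedes the alveolar consonant /l/, so it assimilates in place to [n]. /m/ precedes the alveolar consonant /l/, so it assimilates in place to [n]. /jigedipumlisimlio/ → jigedipunlisinlio.
Rule 3 (pre-rhotic lowering): no segment meets the environment; /jigedipunlisinlio/ is unchanged.
Rule 4 (final vowel raising): /o/ is a mid vowel in word-final position, so it raises to [u]. /jigedipunlisinlio/ → jigedipunlisinliu.

jigedipunlisinliu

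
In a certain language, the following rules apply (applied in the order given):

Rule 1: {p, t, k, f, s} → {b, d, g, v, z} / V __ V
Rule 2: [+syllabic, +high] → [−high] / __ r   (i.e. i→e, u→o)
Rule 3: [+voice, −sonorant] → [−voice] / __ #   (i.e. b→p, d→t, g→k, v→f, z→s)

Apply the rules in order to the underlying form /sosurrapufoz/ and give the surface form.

sozorrabuvos

Rule 1 (intervocalic voicing): /s/ is a voiceless obstruent between vowels /o/ and /u/, so it voices to [z]. /p/ is a voiceless obstruent between vowels /a/ and /u/, so it voices to [b]. /f/ is a voiceless obstruent between vowels /u/ and /o/, so it voices to [v]. /sosurrapufoz/ → sozurrabuvoz.
Rule 2 (pre-rhotic lowering): /u/ is a high vowel immediately before /r/, so it lowers to [o]. /sozurrabuvoz/ → sozorrabuvoz.
Rule 3 (final devoicing): /z/ is a voiced obstruent in word-final position, so it devoices to [s]. /sozorrabuvoz/ → sozorrabuvos.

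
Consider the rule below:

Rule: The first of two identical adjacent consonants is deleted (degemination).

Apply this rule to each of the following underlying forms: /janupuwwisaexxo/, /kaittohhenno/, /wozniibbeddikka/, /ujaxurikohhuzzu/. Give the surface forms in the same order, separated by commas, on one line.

janupuwisaexo, kaitoheno, wozniibedika, ujaxurikohuzu

/janupuwwisaexxo/: /ww/ is a geminate; the first /w/ deletes. /xx/ is a geminate; the first /x/ deletes. → [janupuwisaexo].
/kaittohhenno/: /tt/ is a geminate; the first /t/ deletes. /hh/ is a geminate; the first /h/ deletes. /nn/ is a geminate; the first /n/ deletes. → [kaitoheno].
/wozniibbeddikka/: /bb/ is a geminate; the first /b/ deletes. /dd/ is a geminate; the first /d/ deletes. /kk/ is a geminate; the first /k/ deletes. → [wozniibedika].
/ujaxurikohhuzzu/: /hh/ is a geminate; the first /h/ deletes. /zz/ is a geminate; the first /z/ deletes. → [ujaxurikohuzu].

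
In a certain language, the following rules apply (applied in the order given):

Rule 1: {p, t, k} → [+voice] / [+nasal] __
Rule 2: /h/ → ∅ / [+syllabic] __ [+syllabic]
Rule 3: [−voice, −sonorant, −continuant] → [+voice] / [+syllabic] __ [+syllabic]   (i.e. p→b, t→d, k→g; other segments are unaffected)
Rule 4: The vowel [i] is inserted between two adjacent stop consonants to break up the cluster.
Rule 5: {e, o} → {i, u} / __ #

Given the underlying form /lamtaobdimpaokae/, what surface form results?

Rule 1 (post-nasal voicing): /t/ is a voiceless stop immediately after the nasal /m/, so it voices to [d]. /p/ is a voiceless stop immediately after the nasal /m/, so it voices to [b]. /lamtaobdimpaokae/ → lamdaobdimbaokae.
Rule 2 (intervocalic h-deletion): no segment meets the environment; /lamdaobdimbaokae/ is unchanged.
Rule 3 (intervocalic voicing): /k/ is a voiceless stop between vowels /o/ and /a/, so it voices to [g]. /lamdaobdimbaokae/ → lamdaobdimbaogae.
Rule 4 (stop-cluster i-epenthesis): /b/ and /d/ form a stop–stop cluster, so [i] is inserted between them. /lamdaobdimbaogae/ → lamdaobidimbaogae.
Rule 5 (final vowel raising): /e/ is a mid vowel in word-final position, so it raises to [i]. /lamdaobidimbaogae/ → lamdaobidimbaogai.

lamdaobidimbaogai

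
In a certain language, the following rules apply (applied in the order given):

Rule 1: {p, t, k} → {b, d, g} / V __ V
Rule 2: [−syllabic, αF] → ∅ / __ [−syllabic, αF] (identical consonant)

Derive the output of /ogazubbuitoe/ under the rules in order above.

ogazubuidoe

Rule 1 (intervocalic voicing): /t/ is a voiceless stop between vowels /i/ and /o/, so it voices to [d]. /ogazubbuitoe/ → ogazubbuidoe.
Rule 2 (degemination): /bb/ is a geminate; the first /b/ deletes. /ogazubbuidoe/ → ogazubuidoe.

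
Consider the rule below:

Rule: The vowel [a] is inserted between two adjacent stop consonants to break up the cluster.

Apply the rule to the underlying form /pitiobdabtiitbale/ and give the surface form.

pitiobadabatiitabale

/b/ and /d/ form a stop–stop cluster, so [a] is inserted between them.
/b/ and /t/ form a stop–stop cluster, so [a] is inserted between them.
/t/ and /b/ form a stop–stop cluster, so [a] is inserted between them.
Surface form: [pitiobadabatiitabale].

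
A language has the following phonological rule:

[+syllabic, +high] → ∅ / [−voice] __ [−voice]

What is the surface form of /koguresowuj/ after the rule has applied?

koguresowuj

No segment of /koguresowuj/ meets the structural description of the rule, so the form surfaces unchanged.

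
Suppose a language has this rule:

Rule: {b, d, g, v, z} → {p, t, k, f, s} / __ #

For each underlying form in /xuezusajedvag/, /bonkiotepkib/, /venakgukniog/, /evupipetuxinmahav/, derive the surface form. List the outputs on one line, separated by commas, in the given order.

xuezusajedvak, bonkiotepkip, venakgukniok, evupipetuxinmahaf

/xuezusajedvag/: /g/ is a voiced obstruent in word-final position, so it devoices to [k]. → [xuezusajedvak].
/bonkiotepkib/: /b/ is a voiced obstruent in word-final position, so it devoices to [p]. → [bonkiotepkip].
/venakgukniog/: /g/ is a voiced obstruent in word-final position, so it devoices to [k]. → [venakgukniok].
/evupipetuxinmahav/: /v/ is a voiced obstruent in word-final position, so it devoices to [f]. → [evupipetuxinmahaf].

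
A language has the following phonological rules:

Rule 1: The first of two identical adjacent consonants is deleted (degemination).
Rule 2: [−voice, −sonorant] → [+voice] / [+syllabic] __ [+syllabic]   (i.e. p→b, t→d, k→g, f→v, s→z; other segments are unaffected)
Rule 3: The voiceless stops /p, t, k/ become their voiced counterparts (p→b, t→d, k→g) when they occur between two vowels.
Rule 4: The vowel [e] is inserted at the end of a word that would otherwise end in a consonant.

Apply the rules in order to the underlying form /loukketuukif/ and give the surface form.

lougeduugife

Rule 1 (degemination): /kk/ is a geminate; the first /k/ deletes. /loukketuukif/ → louketuukif.
Rule 2 (intervocalic voicing): /k/ is a voiceless obstruent between vowels /u/ and /e/, so it voices to [g]. /t/ is a voiceless obstruent between vowels /e/ and /u/, so it voices to [d]. /k/ is a voiceless obstruent between vowels /u/ and /i/, so it voices to [g]. /louketuukif/ → lougeduugif.
Rule 3 (intervocalic voicing): no segment meets the environment; /lougeduugif/ is unchanged.
Rule 4 (final e-epenthesis): the form ends in the consonant /f/, so [e] is inserted word-finally. /lougeduugif/ → lougeduugife.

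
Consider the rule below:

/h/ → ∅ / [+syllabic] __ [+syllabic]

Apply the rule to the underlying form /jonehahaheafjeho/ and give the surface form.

/h/ occurs between vowels /e/ and /a/, so it deletes.
/h/ occurs between vowels /a/ and /a/, so it deletes.
/h/ occurs between vowels /a/ and /e/, so it deletes.
/h/ occurs between vowels /e/ and /o/, so it deletes.
Surface form: [joneaaeafjeo].

joneaaeafjeo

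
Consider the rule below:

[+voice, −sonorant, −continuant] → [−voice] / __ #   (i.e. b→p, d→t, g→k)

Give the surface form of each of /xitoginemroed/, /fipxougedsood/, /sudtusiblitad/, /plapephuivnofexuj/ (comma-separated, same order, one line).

xitoginemroet, fipxougedsoot, sudtusiblitat, plapephuivnofexuj

/xitoginemroed/: /d/ is a voiced stop in word-final position, so it devoices to [t]. → [xitoginemroet].
/fipxougedsood/: /d/ is a voiced stop in word-final position, so it devoices to [t]. → [fipxougedsoot].
/sudtusiblitad/: /d/ is a voiced stop in word-final position, so it devoices to [t]. → [sudtusiblitat].
/plapephuivnofexuj/: the rule's environment is not met; surfaces unchanged as [plapephuivnofexuj].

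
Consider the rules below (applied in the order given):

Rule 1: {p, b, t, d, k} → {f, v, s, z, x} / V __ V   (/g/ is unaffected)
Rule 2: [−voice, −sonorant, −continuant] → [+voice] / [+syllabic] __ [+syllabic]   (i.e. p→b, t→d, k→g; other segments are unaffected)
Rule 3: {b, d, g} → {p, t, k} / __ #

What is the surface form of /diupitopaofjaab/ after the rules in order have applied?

diufisofaofjaap

Rule 1 (intervocalic spirantization): /p/ is a stop between vowels /u/ and /i/, so it spirantizes to the fricative [f]. /t/ is a stop between vowels /i/ and /o/, so it spirantizes to the fricative [s]. /p/ is a stop between vowels /o/ and /a/, so it spirantizes to the fricative [f]. /diupitopaofjaab/ → diufisofaofjaab.
Rule 2 (intervocalic voicing): no segment meets the environment; /diufisofaofjaab/ is unchanged.
Rule 3 (final devoicing): /b/ is a voiced stop in word-final position, so it devoices to [p]. /diufisofaofjaab/ → diufisofaofjaap.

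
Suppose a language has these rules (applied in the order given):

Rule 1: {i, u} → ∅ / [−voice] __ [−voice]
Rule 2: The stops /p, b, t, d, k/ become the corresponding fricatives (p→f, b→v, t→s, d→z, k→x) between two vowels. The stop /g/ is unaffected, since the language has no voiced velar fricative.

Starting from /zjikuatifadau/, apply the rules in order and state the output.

zjixuatfazau

Rule 1 (high vowel syncope): /i/ is a high vowel flanked by voiceless consonants /t/ and /f/, so it deletes. /zjikuatifadau/ → zjikuatfadau.
Rule 2 (intervocalic spirantization): /k/ is a stop between vowels /i/ and /u/, so it spirantizes to the fricative [x]. /d/ is a stop between vowels /a/ and /a/, so it spirantizes to the fricative [z]. /zjikuatfadau/ → zjixuatfazau.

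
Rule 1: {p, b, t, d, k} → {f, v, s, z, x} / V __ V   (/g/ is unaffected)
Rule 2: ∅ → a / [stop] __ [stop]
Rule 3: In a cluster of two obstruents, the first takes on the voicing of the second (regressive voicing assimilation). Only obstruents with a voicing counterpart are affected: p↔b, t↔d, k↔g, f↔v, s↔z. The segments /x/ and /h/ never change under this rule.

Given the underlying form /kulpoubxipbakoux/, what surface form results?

Rule 1 (intervocalic spirantization): /k/ is a stop between vowels /a/ and /o/, so it spirantizes to the fricative [x]. /kulpoubxipbakoux/ → kulpoubxipbaxoux.
Rule 2 (stop-cluster a-epenthesis): /p/ and /b/ form a stop–stop cluster, so [a] is inserted between them. /kulpoubxipbaxoux/ → kulpoubxipabaxoux.
Rule 3 (regressive voicing assimilation): /b/ precedes the voiceless obstruent /x/, so it devoices to [p] by assimilation. /kulpoubxipabaxoux/ → kulpoupxipabaxoux.

kulpoupxipabaxoux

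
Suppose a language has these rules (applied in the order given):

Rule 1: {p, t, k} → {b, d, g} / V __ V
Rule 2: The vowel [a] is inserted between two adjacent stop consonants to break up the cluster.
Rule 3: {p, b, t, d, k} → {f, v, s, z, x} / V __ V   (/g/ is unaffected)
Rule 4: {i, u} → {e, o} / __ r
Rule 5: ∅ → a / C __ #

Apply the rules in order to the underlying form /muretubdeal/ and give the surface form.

morezuvazeala

Rule 1 (intervocalic voicing): /t/ is a voiceless stop between vowels /e/ and /u/, so it voices to [d]. /muretubdeal/ → muredubdeal.
Rule 2 (stop-cluster a-epenthesis): /b/ and /d/ form a stop–stop cluster, so [a] is inserted between them. /muredubdeal/ → muredubadeal.
Rule 3 (intervocalic spirantization): /d/ is a stop between vowels /e/ and /u/, so it spirantizes to the fricative [z]. /b/ is a stop between vowels /u/ and /a/, so it spirantizes to the fricative [v]. /d/ is a stop between vowels /a/ and /e/, so it spirantizes to the fricative [z]. /muredubadeal/ → murezuvazeal.
Rule 4 (pre-rhotic lowering): /u/ is a high vowel immediately before /r/, so it lowers to [o]. /murezuvazeal/ → morezuvazeal.
Rule 5 (final a-epenthesis): the form ends in the consonant /l/, so [a] is inserted word-finally. /morezuvazeal/ → morezuvazeala.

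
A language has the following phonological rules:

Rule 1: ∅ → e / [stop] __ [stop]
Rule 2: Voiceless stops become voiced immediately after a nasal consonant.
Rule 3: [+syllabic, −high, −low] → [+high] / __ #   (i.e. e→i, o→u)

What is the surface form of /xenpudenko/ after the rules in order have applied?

Rule 1 (stop-cluster e-epenthesis): no segment meets the environment; /xenpudenko/ is unchanged.
Rule 2 (post-nasal voicing): /p/ is a voiceless stop immediately after the nasal /n/, so it voices to [b]. /k/ is a voiceless stop immediately after the nasal /n/, so it voices to [g]. /xenpudenko/ → xenbudengo.
Rule 3 (final vowel raising): /o/ is a mid vowel in word-final position, so it raises to [u]. /xenbudengo/ → xenbudengu.

xenbudengu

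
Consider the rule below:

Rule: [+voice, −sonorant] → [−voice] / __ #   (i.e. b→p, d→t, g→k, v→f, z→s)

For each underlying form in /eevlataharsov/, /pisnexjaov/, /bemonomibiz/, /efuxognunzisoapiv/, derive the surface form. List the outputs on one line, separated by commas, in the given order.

/eevlataharsov/: /v/ is a voiced obstruent in word-final position, so it devoices to [f]. → [eevlataharsof].
/pisnexjaov/: /v/ is a voiced obstruent in word-final position, so it devoices to [f]. → [pisnexjaof].
/bemonomibiz/: /z/ is a voiced obstruent in word-final position, so it devoices to [s]. → [bemonomibis].
/efuxognunzisoapiv/: /v/ is a voiced obstruent in word-final position, so it devoices to [f]. → [efuxognunzisoapif].

eevlataharsof, pisnexjaof, bemonomibis, efuxognunzisoapif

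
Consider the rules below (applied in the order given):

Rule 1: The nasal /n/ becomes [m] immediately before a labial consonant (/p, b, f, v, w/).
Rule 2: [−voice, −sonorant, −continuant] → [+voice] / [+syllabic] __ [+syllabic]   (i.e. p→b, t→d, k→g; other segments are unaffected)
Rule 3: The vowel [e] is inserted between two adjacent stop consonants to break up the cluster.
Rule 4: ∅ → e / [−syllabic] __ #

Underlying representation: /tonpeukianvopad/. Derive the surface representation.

tompeugiamvobade

Rule 1 (nasal place assimilation): /n/ precedes the labial consonant /p/, so it assimilates in place to [m]. /n/ precedes the labial consonant /v/, so it assimilates in place to [m]. /tonpeukianvopad/ → tompeukiamvopad.
Rule 2 (intervocalic voicing): /k/ is a voiceless stop between vowels /u/ and /i/, so it voices to [g]. /p/ is a voiceless stop between vowels /o/ and /a/, so it voices to [b]. /tompeukiamvopad/ → tompeugiamvobad.
Rule 3 (stop-cluster e-epenthesis): no segment meets the environment; /tompeugiamvobad/ is unchanged.
Rule 4 (final e-epenthesis): the form ends in the consonant /d/, so [e] is inserted word-finally. /tompeugiamvobad/ → tompeugiamvobade.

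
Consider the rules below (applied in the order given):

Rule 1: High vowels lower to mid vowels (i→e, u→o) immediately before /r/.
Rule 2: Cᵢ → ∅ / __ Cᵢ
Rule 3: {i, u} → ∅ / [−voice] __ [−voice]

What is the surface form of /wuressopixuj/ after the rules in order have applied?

woresopxuj

Rule 1 (pre-rhotic lowering): /u/ is a high vowel immediately before /r/, so it lowers to [o]. /wuressopixuj/ → woressopixuj.
Rule 2 (degemination): /ss/ is a geminate; the first /s/ deletes. /woressopixuj/ → woresopixuj.
Rule 3 (high vowel syncope): /i/ is a high vowel flanked by voiceless consonants /p/ and /x/, so it deletes. /woresopixuj/ → woresopxuj.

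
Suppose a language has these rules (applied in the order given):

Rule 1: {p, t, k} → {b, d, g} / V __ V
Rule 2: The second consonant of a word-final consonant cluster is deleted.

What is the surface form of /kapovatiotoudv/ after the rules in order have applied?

Rule 1 (intervocalic voicing): /p/ is a voiceless stop between vowels /a/ and /o/, so it voices to [b]. /t/ is a voiceless stop between vowels /a/ and /i/, so it voices to [d]. /t/ is a voiceless stop between vowels /o/ and /o/, so it voices to [d]. /kapovatiotoudv/ → kabovadiodoudv.
Rule 2 (final cluster simplification): /v/ is the second consonant of a word-final cluster /dv/, so it deletes. /kabovadiodoudv/ → kabovadiodoud.

kabovadiodoud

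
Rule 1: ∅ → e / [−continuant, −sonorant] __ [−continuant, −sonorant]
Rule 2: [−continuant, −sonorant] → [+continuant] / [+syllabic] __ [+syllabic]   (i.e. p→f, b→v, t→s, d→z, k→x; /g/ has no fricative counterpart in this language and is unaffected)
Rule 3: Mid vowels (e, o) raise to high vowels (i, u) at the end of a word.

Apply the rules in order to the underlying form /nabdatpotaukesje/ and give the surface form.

Rule 1 (stop-cluster e-epenthesis): /b/ and /d/ form a stop–stop cluster, so [e] is inserted between them. /t/ and /p/ form a stop–stop cluster, so [e] is inserted between them. /nabdatpotaukesje/ → nabedatepotaukesje.
Rule 2 (intervocalic spirantization): /b/ is a stop between vowels /a/ and /e/, so it spirantizes to the fricative [v]. /d/ is a stop between vowels /e/ and /a/, so it spirantizes to the fricative [z]. /t/ is a stop between vowels /a/ and /e/, so it spirantizes to the fricative [s]. /p/ is a stop between vowels /e/ and /o/, so it spirantizes to the fricative [f]. /t/ is a stop between vowels /o/ and /a/, so it spirantizes to the fricative [s]. /k/ is a stop between vowels /u/ and /e/, so it spirantizes to the fricative [x]. /nabedatepotaukesje/ → navezasefosauxesje.
Rule 3 (final vowel raising): /e/ is a mid vowel in word-final position, so it raises to [i]. /navezasefosauxesje/ → navezasefosauxesji.

navezasefosauxesji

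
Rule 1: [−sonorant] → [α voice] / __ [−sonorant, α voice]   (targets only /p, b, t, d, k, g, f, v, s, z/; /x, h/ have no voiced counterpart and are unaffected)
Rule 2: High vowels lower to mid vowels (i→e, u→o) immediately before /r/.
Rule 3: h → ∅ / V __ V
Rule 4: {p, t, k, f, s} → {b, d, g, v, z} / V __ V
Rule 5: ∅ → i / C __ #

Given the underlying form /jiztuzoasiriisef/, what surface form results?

Rule 1 (regressive voicing assimilation): /z/ precedes the voiceless obstruent /t/, so it devoices to [s] by assimilation. /jiztuzoasiriisef/ → jistuzoasiriisef.
Rule 2 (pre-rhotic lowering): /i/ is a high vowel immediately before /r/, so it lowers to [e]. /jistuzoasiriisef/ → jistuzoaseriisef.
Rule 3 (intervocalic h-deletion): no segment meets the environment; /jistuzoaseriisef/ is unchanged.
Rule 4 (intervocalic voicing): /s/ is a voiceless obstruent between vowels /a/ and /e/, so it voices to [z]. /s/ is a voiceless obstruent between vowels /i/ and /e/, so it voices to [z]. /jistuzoaseriisef/ → jistuzoazeriizef.
Rule 5 (final i-epenthesis): the form ends in the consonant /f/, so [i] is inserted word-finally. /jistuzoazeriizef/ → jistuzoazeriizefi.

jistuzoazeriizefi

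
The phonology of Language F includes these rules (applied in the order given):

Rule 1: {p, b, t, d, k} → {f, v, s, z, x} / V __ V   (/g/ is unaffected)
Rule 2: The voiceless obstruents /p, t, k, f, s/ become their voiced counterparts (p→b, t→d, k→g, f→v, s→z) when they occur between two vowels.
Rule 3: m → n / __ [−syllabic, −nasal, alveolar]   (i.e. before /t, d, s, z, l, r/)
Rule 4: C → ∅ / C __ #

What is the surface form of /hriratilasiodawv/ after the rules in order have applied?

Rule 1 (intervocalic spirantization): /t/ is a stop between vowels /a/ and /i/, so it spirantizes to the fricative [s]. /d/ is a stop between vowels /o/ and /a/, so it spirantizes to the fricative [z]. /hriratilasiodawv/ → hrirasilasiozawv.
Rule 2 (intervocalic voicing): /s/ is a voiceless obstruent between vowels /a/ and /i/, so it voices to [z]. /s/ is a voiceless obstruent between vowels /a/ and /i/, so it voices to [z]. /hrirasilasiozawv/ → hrirazilaziozawv.
Rule 3 (nasal place assimilation): no segment meets the environment; /hrirazilaziozawv/ is unchanged.
Rule 4 (final cluster simplification): /v/ is the second consonant of a word-final cluster /wv/, so it deletes. /hrirazilaziozawv/ → hrirazilaziozaw.

hrirazilaziozaw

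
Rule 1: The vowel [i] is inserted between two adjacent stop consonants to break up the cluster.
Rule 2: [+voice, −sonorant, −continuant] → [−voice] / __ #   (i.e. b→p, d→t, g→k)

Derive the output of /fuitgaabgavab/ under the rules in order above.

Rule 1 (stop-cluster i-epenthesis): /t/ and /g/ form a stop–stop cluster, so [i] is inserted between them. /b/ and /g/ form a stop–stop cluster, so [i] is inserted between them. /fuitgaabgavab/ → fuitigaabigavab.
Rule 2 (final devoicing): /b/ is a voiced stop in word-final position, so it devoices to [p]. /fuitigaabigavab/ → fuitigaabigavap.

fuitigaabigavap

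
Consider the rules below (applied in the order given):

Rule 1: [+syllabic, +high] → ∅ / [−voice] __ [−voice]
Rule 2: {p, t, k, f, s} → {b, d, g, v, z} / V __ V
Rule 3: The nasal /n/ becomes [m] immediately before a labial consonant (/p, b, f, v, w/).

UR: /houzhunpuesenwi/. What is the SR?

houzhumpuezemwi

Rule 1 (high vowel syncope): no segment meets the environment; /houzhunpuesenwi/ is unchanged.
Rule 2 (intervocalic voicing): /s/ is a voiceless obstruent between vowels /e/ and /e/, so it voices to [z]. /houzhunpuesenwi/ → houzhunpuezenwi.
Rule 3 (nasal place assimilation): /n/ precedes the labial consonant /p/, so it assimilates in place to [m]. /n/ precedes the labial consonant /w/, so it assimilates in place to [m]. /houzhunpuezenwi/ → houzhumpuezemwi.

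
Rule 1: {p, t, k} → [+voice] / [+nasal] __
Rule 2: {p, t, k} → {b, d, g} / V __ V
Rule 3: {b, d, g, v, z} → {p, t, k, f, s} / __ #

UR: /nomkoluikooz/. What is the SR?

Rule 1 (post-nasal voicing): /k/ is a voiceless stop immediately after the nasal /m/, so it voices to [g]. /nomkoluikooz/ → nomgoluikooz.
Rule 2 (intervocalic voicing): /k/ is a voiceless stop between vowels /i/ and /o/, so it voices to [g]. /nomgoluikooz/ → nomgoluigooz.
Rule 3 (final devoicing): /z/ is a voiced obstruent in word-final position, so it devoices to [s]. /nomgoluigooz/ → nomgoluigoos.

nomgoluigoos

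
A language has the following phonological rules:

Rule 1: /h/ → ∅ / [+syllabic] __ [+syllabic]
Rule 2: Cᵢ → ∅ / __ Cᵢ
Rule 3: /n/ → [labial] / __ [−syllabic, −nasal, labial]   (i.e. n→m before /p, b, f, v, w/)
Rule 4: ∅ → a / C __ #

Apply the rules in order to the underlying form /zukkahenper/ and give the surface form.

zukaempera

Rule 1 (intervocalic h-deletion): /h/ occurs between vowels /a/ and /e/, so it deletes. /zukkahenper/ → zukkaenper.
Rule 2 (degemination): /kk/ is a geminate; the first /k/ deletes. /zukkaenper/ → zukaenper.
Rule 3 (nasal place assimilation): /n/ precedes the labial consonant /p/, so it assimilates in place to [m]. /zukaenper/ → zukaemper.
Rule 4 (final a-epenthesis): the form ends in the consonant /r/, so [a] is inserted word-finally. /zukaemper/ → zukaempera.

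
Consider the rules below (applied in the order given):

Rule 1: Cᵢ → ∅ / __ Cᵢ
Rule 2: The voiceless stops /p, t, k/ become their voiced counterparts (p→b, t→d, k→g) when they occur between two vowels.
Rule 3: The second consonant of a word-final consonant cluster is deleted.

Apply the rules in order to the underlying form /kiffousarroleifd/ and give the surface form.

kifousaroleif

Rule 1 (degemination): /ff/ is a geminate; the first /f/ deletes. /rr/ is a geminate; the first /r/ deletes. /kiffousarroleifd/ → kifousaroleifd.
Rule 2 (intervocalic voicing): no segment meets the environment; /kifousaroleifd/ is unchanged.
Rule 3 (final cluster simplification): /d/ is the second consonant of a word-final cluster /fd/, so it deletes. /kifousaroleifd/ → kifousaroleif.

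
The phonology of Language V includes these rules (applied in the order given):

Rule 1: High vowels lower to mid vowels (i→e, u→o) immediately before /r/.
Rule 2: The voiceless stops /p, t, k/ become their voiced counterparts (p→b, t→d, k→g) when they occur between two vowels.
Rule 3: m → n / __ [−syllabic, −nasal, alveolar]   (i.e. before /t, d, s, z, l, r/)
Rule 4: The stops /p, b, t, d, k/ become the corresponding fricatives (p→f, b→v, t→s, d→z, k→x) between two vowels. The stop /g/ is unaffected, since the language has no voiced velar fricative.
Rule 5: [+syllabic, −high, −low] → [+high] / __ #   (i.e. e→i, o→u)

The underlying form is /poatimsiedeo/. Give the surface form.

Rule 1 (pre-rhotic lowering): no segment meets the environment; /poatimsiedeo/ is unchanged.
Rule 2 (intervocalic voicing): /t/ is a voiceless stop between vowels /a/ and /i/, so it voices to [d]. /poatimsiedeo/ → poadimsiedeo.
Rule 3 (nasal place assimilation): /m/ precedes the alveolar consonant /s/, so it assimilates in place to [n]. /poadimsiedeo/ → poadinsiedeo.
Rule 4 (intervocalic spirantization): /d/ is a stop between vowels /a/ and /i/, so it spirantizes to the fricative [z]. /d/ is a stop between vowels /e/ and /e/, so it spirantizes to the fricative [z]. /poadinsiedeo/ → poazinsiezeo.
Rule 5 (final vowel raising): /o/ is a mid vowel in word-final position, so it raises to [u]. /poazinsiezeo/ → poazinsiezeu.

poazinsiezeu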